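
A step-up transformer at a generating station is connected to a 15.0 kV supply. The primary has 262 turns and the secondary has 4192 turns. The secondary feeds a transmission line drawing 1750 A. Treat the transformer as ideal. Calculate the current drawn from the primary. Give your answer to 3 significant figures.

I_p ≈ 28000 A

For an ideal transformer I_p N_p = I_s N_s, so I_p = 1750 × 4192/262 = 28000 A.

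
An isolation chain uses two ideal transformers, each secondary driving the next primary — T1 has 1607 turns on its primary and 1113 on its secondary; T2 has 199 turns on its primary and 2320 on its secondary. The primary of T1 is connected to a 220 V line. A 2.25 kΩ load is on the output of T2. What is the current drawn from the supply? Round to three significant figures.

I_supply ≈ 6.37 A

After T1: V = 220.00 × 1113/1607 = 152.37 V.
After T2: V = 152.37 × 2320/199 = 1776.4 V.
I_load = 1776.4/2250 = 0.78950 A, so P_out = 1776.4 × 0.78950 = 1402.5 W.
All ideal ⇒ P_in = P_out, so I_supply = 1402.5/220 = 6.37 A.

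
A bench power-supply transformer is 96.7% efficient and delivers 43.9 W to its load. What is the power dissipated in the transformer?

P_in = P_out/η = 43.9/0.967 = 45.3981 W.
P_loss = P_in − P_out = 45.3981 − 43.9 = 1.50 W.

P_loss ≈ 1.50 W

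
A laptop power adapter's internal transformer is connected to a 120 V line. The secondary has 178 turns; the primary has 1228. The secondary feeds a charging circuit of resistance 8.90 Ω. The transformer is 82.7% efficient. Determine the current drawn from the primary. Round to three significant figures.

V_s = 120 × 178/1228 = 17.394 V.
I_s = V_s/R = 17.394/8.90 = 1.9544 A.
P_out = V_s I_s = 17.394 × 1.9544 = 33.995 W.
P_in = P_out/η = 33.995/0.827 = 41.106 W.
I_p = P_in/V_p = 41.106/120 = 0.343 A.

I_p ≈ 0.343 A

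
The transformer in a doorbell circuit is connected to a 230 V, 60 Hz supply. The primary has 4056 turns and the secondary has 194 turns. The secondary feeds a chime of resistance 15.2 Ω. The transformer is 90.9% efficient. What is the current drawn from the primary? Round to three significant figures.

V_s = 230 × 194/4056 = 11.001 V.
I_s = V_s/R = 11.001/15.2 = 0.72375 A.
P_out = V_s I_s = 11.001 × 0.72375 = 7.9620 W.
P_in = P_out/η = 7.9620/0.909 = 8.7590 W.
I_p = P_in/V_p = 8.7590/230 = 0.0381 A.

I_p ≈ 0.0381 A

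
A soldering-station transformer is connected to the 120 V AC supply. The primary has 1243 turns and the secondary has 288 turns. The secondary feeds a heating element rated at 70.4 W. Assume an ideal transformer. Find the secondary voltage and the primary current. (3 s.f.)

V_s = V_p × N_s/N_p = 120 × 288/1243 = 27.804 V.
I_s = P/V_s = 70.4/27.804 = 2.5320 A.
I_p = I_s × N_s/N_p = 2.5320 × 288/1243 = 0.587 A.

V_s ≈ 27.8 V, I_p ≈ 0.587 A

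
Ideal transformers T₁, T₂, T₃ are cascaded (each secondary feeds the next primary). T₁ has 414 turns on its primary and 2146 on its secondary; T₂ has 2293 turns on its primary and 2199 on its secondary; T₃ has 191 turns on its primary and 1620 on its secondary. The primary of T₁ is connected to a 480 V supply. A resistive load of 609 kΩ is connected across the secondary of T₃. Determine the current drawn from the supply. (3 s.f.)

After T₁: V = 480.00 × 2146/414 = 2488.1 V.
After T₂: V = 2488.1 × 2199/2293 = 2386.1 V.
After T₃: V = 2386.1 × 1620/191 = 20238 V.
I_load = 20238/609000 = 0.033232 A, so P_out = 20238 × 0.033232 = 672.56 W.
All ideal ⇒ P_in = P_out, so I_supply = 672.56/480 = 1.40 A.

I_supply ≈ 1.40 A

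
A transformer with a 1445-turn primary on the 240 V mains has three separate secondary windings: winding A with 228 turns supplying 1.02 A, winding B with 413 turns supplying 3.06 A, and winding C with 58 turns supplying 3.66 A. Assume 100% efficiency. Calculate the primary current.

I_p ≈ 1.18 A

V_A = 240 × 228/1445 = 37.869 V; V_B = 240 × 413/1445 = 68.595 V; V_C = 240 × 58/1445 = 9.6332 V.
P_out = V_A I_A + V_B I_B + V_C I_C = 37.869×1.02 + 68.595×3.06 + 9.6332×3.66 = 38.626 + 209.90 + 35.258 = 283.78 W.
Ideal ⇒ P_in = P_out, so I_p = P_out/V_p = 283.78/240 = 1.18 A.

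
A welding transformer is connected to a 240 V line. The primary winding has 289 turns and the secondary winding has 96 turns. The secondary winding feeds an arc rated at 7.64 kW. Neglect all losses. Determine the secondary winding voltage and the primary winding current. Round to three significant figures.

V_s ≈ 79.7 V, I_p ≈ 31.8 A

V_s = V_p × N_s/N_p = 240 × 96/289 = 79.723 V.
I_s = P/V_s = 7640/79.723 = 95.832 A.
I_p = I_s × N_s/N_p = 95.832 × 96/289 = 31.8 A.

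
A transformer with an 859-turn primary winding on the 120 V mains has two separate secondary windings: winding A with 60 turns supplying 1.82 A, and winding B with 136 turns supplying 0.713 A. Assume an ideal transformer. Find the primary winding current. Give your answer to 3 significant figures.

I_p ≈ 0.240 A

V_A = 120 × 60/859 = 8.3818 V; V_B = 120 × 136/859 = 18.999 V.
P_out = V_A I_A + V_B I_B = 8.3818×1.82 + 18.999×0.713 = 15.255 + 13.546 = 28.801 W.
Ideal ⇒ P_in = P_out, so I_p = P_out/V_p = 28.801/120 = 0.240 A.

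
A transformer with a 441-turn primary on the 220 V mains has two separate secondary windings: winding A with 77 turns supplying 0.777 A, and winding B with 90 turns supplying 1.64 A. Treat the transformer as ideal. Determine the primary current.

V_A = 220 × 77/441 = 38.413 V; V_B = 220 × 90/441 = 44.898 V.
P_out = V_A I_A + V_B I_B = 38.413×0.777 + 44.898×1.64 = 29.847 + 73.633 = 103.48 W.
Ideal ⇒ P_in = P_out, so I_p = P_out/V_p = 103.48/220 = 0.470 A.

I_p ≈ 0.470 A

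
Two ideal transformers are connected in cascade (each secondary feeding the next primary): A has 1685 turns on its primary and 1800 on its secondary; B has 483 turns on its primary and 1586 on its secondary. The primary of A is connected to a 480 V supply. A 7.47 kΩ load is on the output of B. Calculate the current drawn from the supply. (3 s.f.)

I_supply ≈ 0.791 A

Secondary of A: V = 480.00 × 1800/1685 = 512.76 V.
Secondary of B: V = 512.76 × 1586/483 = 1683.7 V.
I_load = 1683.7/7470 = 0.22540 A, so P_out = 1683.7 × 0.22540 = 379.51 W.
All ideal ⇒ P_in = P_out, so I_supply = 379.51/480 = 0.791 A.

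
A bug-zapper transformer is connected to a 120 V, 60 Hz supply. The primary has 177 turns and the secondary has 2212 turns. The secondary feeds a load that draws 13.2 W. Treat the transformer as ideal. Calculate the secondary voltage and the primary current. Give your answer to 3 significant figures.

V_s ≈ 1500 V, I_p ≈ 0.110 A

V_s = V_p × N_s/N_p = 120 × 2212/177 = 1499.7 V.
I_s = P/V_s = 13.2/1499.7 = 0.0088020 A.
I_p = I_s × N_s/N_p = 0.0088020 × 2212/177 = 0.110 A.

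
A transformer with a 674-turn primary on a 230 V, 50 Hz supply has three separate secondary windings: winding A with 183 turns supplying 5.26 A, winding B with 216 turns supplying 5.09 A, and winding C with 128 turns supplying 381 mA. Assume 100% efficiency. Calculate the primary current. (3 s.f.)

I_p ≈ 3.13 A

V_A = 230 × 183/674 = 62.448 V; V_B = 230 × 216/674 = 73.709 V; V_C = 230 × 128/674 = 43.680 V.
P_out = V_A I_A + V_B I_B + V_C I_C = 62.448×5.26 + 73.709×5.09 + 43.680×0.381 = 328.48 + 375.18 + 16.642 = 720.30 W.
Ideal ⇒ P_in = P_out, so I_p = P_out/V_p = 720.30/230 = 3.13 A.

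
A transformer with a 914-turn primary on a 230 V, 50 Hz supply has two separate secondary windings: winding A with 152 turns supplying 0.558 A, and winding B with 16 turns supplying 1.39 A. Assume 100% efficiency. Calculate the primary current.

V_A = 230 × 152/914 = 38.249 V; V_B = 230 × 16/914 = 4.0263 V.
P_out = V_A I_A + V_B I_B = 38.249×0.558 + 4.0263×1.39 = 21.343 + 5.5965 = 26.940 W.
Ideal ⇒ P_in = P_out, so I_p = P_out/V_p = 26.940/230 = 0.117 A.

I_p ≈ 0.117 A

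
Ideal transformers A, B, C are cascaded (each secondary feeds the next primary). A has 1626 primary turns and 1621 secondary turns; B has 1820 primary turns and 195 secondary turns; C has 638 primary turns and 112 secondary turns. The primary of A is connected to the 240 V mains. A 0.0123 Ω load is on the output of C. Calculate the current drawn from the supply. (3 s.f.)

After A: V = 240.00 × 1621/1626 = 239.26 V.
After B: V = 239.26 × 195/1820 = 25.635 V.
After C: V = 25.635 × 112/638 = 4.5002 V.
I_load = 4.5002/0.0123 = 365.87 A, so P_out = 4.5002 × 365.87 = 1646.5 W.
All ideal ⇒ P_in = P_out, so I_supply = 1646.5/240 = 6.86 A.

I_supply ≈ 6.86 A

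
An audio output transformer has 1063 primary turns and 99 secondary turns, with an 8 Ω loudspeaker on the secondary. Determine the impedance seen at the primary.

Z_p ≈ 922 Ω

Z_p = (N_p/N_s)² × Z_s = (1063/99)² × 8 = 922 Ω.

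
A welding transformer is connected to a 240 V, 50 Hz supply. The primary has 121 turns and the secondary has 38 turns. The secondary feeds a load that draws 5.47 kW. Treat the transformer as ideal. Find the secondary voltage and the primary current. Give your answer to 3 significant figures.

V_s = V_p × N_s/N_p = 240 × 38/121 = 75.372 V.
I_s = P/V_s = 5470/75.372 = 72.573 A.
I_p = I_s × N_s/N_p = 72.573 × 38/121 = 22.8 A.

V_s ≈ 75.4 V, I_p ≈ 22.8 A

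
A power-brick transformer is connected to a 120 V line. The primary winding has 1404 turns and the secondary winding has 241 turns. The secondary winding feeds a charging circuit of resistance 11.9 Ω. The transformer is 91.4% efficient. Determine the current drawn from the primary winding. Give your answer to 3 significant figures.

V_s = 120 × 241/1404 = 20.598 V.
I_s = V_s/R = 20.598/11.9 = 1.7309 A.
P_out = V_s I_s = 20.598 × 1.7309 = 35.655 W.
P_in = P_out/η = 35.655/0.914 = 39.009 W.
I_p = P_in/V_p = 39.009/120 = 0.325 A.

I_p ≈ 0.325 A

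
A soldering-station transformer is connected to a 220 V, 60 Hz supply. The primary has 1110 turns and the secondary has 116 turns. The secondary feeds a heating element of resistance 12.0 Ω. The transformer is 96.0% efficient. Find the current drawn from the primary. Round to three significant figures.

V_s = 220 × 116/1110 = 22.991 V.
I_s = V_s/R = 22.991/12.0 = 1.9159 A.
P_out = V_s I_s = 22.991 × 1.9159 = 44.049 W.
P_in = P_out/η = 44.049/0.960 = 45.884 W.
I_p = P_in/V_p = 45.884/220 = 0.209 A.

I_p ≈ 0.209 A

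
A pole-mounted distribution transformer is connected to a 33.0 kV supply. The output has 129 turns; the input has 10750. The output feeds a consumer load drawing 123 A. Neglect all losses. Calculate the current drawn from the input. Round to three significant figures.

For an ideal transformer I_in N_in = I_out N_out, so I_in = 123 × 129/10750 = 1.48 A.

I_in ≈ 1.48 A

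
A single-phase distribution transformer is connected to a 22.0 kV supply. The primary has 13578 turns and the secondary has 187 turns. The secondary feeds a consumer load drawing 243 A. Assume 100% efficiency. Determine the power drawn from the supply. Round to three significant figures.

P ≈ 73600 W

I_p = I_s × N_s/N_p = 243 × 187/13578 = 3.3467 A.
P = V_p I_p = 22000 × 3.3467 = 73600 W.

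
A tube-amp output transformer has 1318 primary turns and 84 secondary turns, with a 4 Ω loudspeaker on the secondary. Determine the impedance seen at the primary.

Z_p ≈ 985 Ω

Z_p = (N_p/N_s)² × Z_s = (1318/84)² × 4 = 985 Ω.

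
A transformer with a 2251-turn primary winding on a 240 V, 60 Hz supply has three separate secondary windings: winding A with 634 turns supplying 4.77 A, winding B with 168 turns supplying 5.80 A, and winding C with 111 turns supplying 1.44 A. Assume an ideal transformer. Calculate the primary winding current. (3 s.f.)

V_A = 240 × 634/2251 = 67.597 V; V_B = 240 × 168/2251 = 17.912 V; V_C = 240 × 111/2251 = 11.835 V.
P_out = V_A I_A + V_B I_B + V_C I_C = 67.597×4.77 + 17.912×5.80 + 11.835×1.44 = 322.44 + 103.89 + 17.042 = 443.37 W.
Ideal ⇒ P_in = P_out, so I_p = P_out/V_p = 443.37/240 = 1.85 A.

I_p ≈ 1.85 A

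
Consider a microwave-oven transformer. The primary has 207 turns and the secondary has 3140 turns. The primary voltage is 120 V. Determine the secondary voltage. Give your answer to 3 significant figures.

V_s/V_p = N_s/N_p, so V_s = 120 × 3140/207 = 1820 V.

V_s ≈ 1820 V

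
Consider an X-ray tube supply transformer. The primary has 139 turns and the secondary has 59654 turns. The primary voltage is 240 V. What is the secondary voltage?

V_s/V_p = N_s/N_p, so V_s = 240 × 59654/139 = 103000 V.

V_s ≈ 103000 V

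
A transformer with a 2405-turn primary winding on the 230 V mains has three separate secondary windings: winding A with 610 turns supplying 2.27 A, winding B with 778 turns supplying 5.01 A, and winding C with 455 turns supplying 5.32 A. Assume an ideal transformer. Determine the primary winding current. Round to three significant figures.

V_A = 230 × 610/2405 = 58.337 V; V_B = 230 × 778/2405 = 74.403 V; V_C = 230 × 455/2405 = 43.514 V.
P_out = V_A I_A + V_B I_B + V_C I_C = 58.337×2.27 + 74.403×5.01 + 43.514×5.32 = 132.42 + 372.76 + 231.49 = 736.68 W.
Ideal ⇒ P_in = P_out, so I_p = P_out/V_p = 736.68/230 = 3.20 A.

I_p ≈ 3.20 A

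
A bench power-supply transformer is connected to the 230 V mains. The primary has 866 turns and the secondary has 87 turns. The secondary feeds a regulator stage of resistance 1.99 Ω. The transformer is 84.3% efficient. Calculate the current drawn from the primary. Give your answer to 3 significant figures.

I_p ≈ 1.38 A

V_s = 230 × 87/866 = 23.106 V.
I_s = V_s/R = 23.106/1.99 = 11.611 A.
P_out = V_s I_s = 23.106 × 11.611 = 268.29 W.
P_in = P_out/η = 268.29/0.843 = 318.26 W.
I_p = P_in/V_p = 318.26/230 = 1.38 A.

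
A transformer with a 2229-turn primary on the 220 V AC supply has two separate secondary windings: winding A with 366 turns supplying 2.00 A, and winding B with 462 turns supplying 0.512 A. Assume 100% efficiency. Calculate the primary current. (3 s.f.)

V_A = 220 × 366/2229 = 36.124 V; V_B = 220 × 462/2229 = 45.599 V.
P_out = V_A I_A + V_B I_B = 36.124×2.00 + 45.599×0.512 = 72.248 + 23.347 = 95.594 W.
Ideal ⇒ P_in = P_out, so I_p = P_out/V_p = 95.594/220 = 0.435 A.

I_p ≈ 0.435 A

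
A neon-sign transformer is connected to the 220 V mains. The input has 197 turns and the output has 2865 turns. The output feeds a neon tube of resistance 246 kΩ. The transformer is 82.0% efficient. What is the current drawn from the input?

I_in ≈ 0.231 A

V_out = 220 × 2865/197 = 3199.5 V.
I_out = V_out/R = 3199.5/246000 = 0.013006 A.
P_out = V_out I_out = 3199.5 × 0.013006 = 41.613 W.
P_in = P_out/η = 41.613/0.820 = 50.747 W.
I_in = P_in/V_in = 50.747/220 = 0.231 A.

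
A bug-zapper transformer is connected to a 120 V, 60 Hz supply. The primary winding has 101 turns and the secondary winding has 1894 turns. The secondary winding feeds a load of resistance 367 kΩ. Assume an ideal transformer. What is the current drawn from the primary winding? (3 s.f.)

V_s = V_p × N_s/N_p = 120 × 1894/101 = 2250.3 V.
I_s = V_s/R = 2250.3/367000 = 0.0061316 A.
For an ideal transformer I_p N_p = I_s N_s, so I_p = 0.0061316 × 1894/101 = 0.115 A.

I_p ≈ 0.115 A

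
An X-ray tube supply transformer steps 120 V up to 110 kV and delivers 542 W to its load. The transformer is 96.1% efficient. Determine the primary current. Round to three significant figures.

P_in = P_out/η = 542/0.961 = 564.00 W.
I_p = P_in/V_p = 564.00/120 = 4.70 A.

I_p ≈ 4.70 A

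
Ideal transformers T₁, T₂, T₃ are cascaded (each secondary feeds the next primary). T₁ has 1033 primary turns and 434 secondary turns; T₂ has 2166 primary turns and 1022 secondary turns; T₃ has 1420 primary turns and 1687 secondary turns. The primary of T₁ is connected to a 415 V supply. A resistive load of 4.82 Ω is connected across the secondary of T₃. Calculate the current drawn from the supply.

I_supply ≈ 4.78 A

Secondary of T₁: V = 415.00 × 434/1033 = 174.36 V.
Secondary of T₂: V = 174.36 × 1022/2166 = 82.268 V.
Secondary of T₃: V = 82.268 × 1687/1420 = 97.736 V.
I_load = 97.736/4.82 = 20.277 A, so P_out = 97.736 × 20.277 = 1981.8 W.
All ideal ⇒ P_in = P_out, so I_supply = 1981.8/415 = 4.78 A.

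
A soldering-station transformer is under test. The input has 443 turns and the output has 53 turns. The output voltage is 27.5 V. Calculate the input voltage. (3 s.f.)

V_in/V_out = N_in/N_out, so V_in = 27.5 × 443/53 = 230 V.

V_in ≈ 230 V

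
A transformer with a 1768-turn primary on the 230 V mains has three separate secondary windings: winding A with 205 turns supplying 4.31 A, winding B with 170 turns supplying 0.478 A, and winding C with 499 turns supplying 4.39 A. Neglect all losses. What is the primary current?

V_A = 230 × 205/1768 = 26.669 V; V_B = 230 × 170/1768 = 22.115 V; V_C = 230 × 499/1768 = 64.915 V.
P_out = V_A I_A + V_B I_B + V_C I_C = 26.669×4.31 + 22.115×0.478 + 64.915×4.39 = 114.94 + 10.571 + 284.98 = 410.49 W.
Ideal ⇒ P_in = P_out, so I_p = P_out/V_p = 410.49/230 = 1.78 A.

I_p ≈ 1.78 A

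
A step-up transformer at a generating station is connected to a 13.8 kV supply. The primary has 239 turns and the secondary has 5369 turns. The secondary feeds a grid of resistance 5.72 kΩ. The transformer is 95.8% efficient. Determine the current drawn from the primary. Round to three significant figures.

V_s = 13800 × 5369/239 = 310010 V.
I_s = V_s/R = 310010/5720 = 54.197 A.
P_out = V_s I_s = 310010 × 54.197 = 1.6802×10^7 W.
P_in = P_out/η = 1.6802×10^7/0.958 = 1.7538×10^7 W.
I_p = P_in/V_p = 1.7538×10^7/13800 = 1270 A.

I_p ≈ 1270 A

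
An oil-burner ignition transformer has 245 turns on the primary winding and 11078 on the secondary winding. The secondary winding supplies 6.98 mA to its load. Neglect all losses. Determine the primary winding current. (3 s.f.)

I_p ≈ 0.316 A

For an ideal transformer I_p/I_s = N_s/N_p, so I_p = 0.00698 × 11078/245 = 0.316 A.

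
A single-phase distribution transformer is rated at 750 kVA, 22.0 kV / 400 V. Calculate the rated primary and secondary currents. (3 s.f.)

I_p = S/V_p = 750000/22000 = 34.1 A.
I_s = S/V_s = 750000/400 = 1880 A.

I_p ≈ 34.1 A, I_s ≈ 1880 A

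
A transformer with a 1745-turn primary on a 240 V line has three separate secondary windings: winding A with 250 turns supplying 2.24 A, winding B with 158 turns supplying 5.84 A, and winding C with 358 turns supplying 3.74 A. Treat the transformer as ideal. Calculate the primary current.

I_p ≈ 1.62 A

V_A = 240 × 250/1745 = 34.384 V; V_B = 240 × 158/1745 = 21.731 V; V_C = 240 × 358/1745 = 49.238 V.
P_out = V_A I_A + V_B I_B + V_C I_C = 34.384×2.24 + 21.731×5.84 + 49.238×3.74 = 77.020 + 126.91 + 184.15 = 388.08 W.
Ideal ⇒ P_in = P_out, so I_p = P_out/V_p = 388.08/240 = 1.62 A.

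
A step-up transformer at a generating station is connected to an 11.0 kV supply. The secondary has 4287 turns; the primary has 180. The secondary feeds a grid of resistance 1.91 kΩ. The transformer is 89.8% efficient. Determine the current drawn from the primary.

V_s = 11000 × 4287/180 = 261980 V.
I_s = V_s/R = 261980/1910 = 137.16 A.
P_out = V_s I_s = 261980 × 137.16 = 3.5935×10^7 W.
P_in = P_out/η = 3.5935×10^7/0.898 = 4.0016×10^7 W.
I_p = P_in/V_p = 4.0016×10^7/11000 = 3640 A.

I_p ≈ 3640 A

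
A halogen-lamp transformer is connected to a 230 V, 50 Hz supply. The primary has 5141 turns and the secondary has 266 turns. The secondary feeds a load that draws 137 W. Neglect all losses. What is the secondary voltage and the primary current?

V_s = V_p × N_s/N_p = 230 × 266/5141 = 11.900 V.
I_s = P/V_s = 137/11.900 = 11.512 A.
I_p = I_s × N_s/N_p = 11.512 × 266/5141 = 0.596 A.

V_s ≈ 11.9 V, I_p ≈ 0.596 A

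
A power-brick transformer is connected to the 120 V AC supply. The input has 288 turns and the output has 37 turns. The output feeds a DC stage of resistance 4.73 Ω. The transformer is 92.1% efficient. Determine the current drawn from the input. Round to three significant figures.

V_out = 120 × 37/288 = 15.417 V.
I_out = V_out/R = 15.417/4.73 = 3.2593 A.
P_out = V_out I_out = 15.417 × 3.2593 = 50.248 W.
P_in = P_out/η = 50.248/0.921 = 54.558 W.
I_in = P_in/V_in = 54.558/120 = 0.455 A.

I_in ≈ 0.455 A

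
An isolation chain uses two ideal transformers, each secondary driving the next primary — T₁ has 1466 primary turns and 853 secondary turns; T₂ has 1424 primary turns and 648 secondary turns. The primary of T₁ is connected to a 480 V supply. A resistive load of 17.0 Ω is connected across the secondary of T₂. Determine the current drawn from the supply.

I_supply ≈ 1.98 A

After T₁: V = 480.00 × 853/1466 = 279.29 V.
After T₂: V = 279.29 × 648/1424 = 127.09 V.
I_load = 127.09/17.0 = 7.4761 A, so P_out = 127.09 × 7.4761 = 950.15 W.
All ideal ⇒ P_in = P_out, so I_supply = 950.15/480 = 1.98 A.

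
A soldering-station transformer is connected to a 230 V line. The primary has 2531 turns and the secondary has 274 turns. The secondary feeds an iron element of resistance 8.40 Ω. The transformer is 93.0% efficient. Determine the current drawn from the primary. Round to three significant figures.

I_p ≈ 0.345 A

V_s = 230 × 274/2531 = 24.899 V.
I_s = V_s/R = 24.899/8.40 = 2.9642 A.
P_out = V_s I_s = 24.899 × 2.9642 = 73.806 W.
P_in = P_out/η = 73.806/0.930 = 79.362 W.
I_p = P_in/V_p = 79.362/230 = 0.345 A.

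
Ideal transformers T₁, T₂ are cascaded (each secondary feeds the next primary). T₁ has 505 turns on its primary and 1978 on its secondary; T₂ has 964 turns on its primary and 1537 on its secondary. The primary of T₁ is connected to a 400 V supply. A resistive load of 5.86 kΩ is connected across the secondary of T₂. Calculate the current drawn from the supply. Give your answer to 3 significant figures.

I_supply ≈ 2.66 A

After T₁: V = 400.00 × 1978/505 = 1566.7 V.
After T₂: V = 1566.7 × 1537/964 = 2498.0 V.
I_load = 2498.0/5860 = 0.42628 A, so P_out = 2498.0 × 0.42628 = 1064.8 W.
All ideal ⇒ P_in = P_out, so I_supply = 1064.8/400 = 2.66 A.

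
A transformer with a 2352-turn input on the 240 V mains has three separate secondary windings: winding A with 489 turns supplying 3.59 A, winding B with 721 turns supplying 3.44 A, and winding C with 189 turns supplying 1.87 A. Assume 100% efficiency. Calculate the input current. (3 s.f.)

I_in ≈ 1.95 A

V_A = 240 × 489/2352 = 49.898 V; V_B = 240 × 721/2352 = 73.571 V; V_C = 240 × 189/2352 = 19.286 V.
P_out = V_A I_A + V_B I_B + V_C I_C = 49.898×3.59 + 73.571×3.44 + 19.286×1.87 = 179.13 + 253.09 + 36.064 = 468.28 W.
Ideal ⇒ P_in = P_out, so I_in = P_out/V_in = 468.28/240 = 1.95 A.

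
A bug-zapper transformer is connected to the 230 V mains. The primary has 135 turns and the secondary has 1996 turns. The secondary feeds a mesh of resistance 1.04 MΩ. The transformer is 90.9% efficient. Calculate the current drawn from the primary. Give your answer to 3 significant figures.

I_p ≈ 0.0532 A

V_s = 230 × 1996/135 = 3400.6 V.
I_s = V_s/R = 3400.6/(1.04×10^6) = 0.0032698 A.
P_out = V_s I_s = 3400.6 × 0.0032698 = 11.119 W.
P_in = P_out/η = 11.119/0.909 = 12.232 W.
I_p = P_in/V_p = 12.232/230 = 0.0532 A.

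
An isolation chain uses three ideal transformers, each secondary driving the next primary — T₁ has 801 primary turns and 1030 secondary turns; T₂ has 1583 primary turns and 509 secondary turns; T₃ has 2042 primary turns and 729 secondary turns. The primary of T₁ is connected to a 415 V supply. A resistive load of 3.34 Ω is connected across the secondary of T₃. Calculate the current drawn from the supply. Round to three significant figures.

After T₁: V = 415.00 × 1030/801 = 533.65 V.
After T₂: V = 533.65 × 509/1583 = 171.59 V.
After T₃: V = 171.59 × 729/2042 = 61.258 V.
I_load = 61.258/3.34 = 18.341 A, so P_out = 61.258 × 18.341 = 1123.5 W.
All ideal ⇒ P_in = P_out, so I_supply = 1123.5/415 = 2.71 A.

I_supply ≈ 2.71 A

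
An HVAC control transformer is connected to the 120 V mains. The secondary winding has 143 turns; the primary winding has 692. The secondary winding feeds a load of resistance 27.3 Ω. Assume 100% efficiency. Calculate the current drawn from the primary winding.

I_p ≈ 0.188 A

V_s = V_p × N_s/N_p = 120 × 143/692 = 24.798 V.
I_s = V_s/R = 24.798/27.3 = 0.90834 A.
For an ideal transformer I_p N_p = I_s N_s, so I_p = 0.90834 × 143/692 = 0.188 A.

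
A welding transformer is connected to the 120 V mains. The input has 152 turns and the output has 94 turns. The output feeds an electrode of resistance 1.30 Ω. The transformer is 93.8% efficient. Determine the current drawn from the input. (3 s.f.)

V_out = 120 × 94/152 = 74.211 V.
I_out = V_out/R = 74.211/1.30 = 57.085 A.
P_out = V_out I_out = 74.211 × 57.085 = 4236.3 W.
P_in = P_out/η = 4236.3/0.938 = 4516.3 W.
I_in = P_in/V_in = 4516.3/120 = 37.6 A.

I_in ≈ 37.6 A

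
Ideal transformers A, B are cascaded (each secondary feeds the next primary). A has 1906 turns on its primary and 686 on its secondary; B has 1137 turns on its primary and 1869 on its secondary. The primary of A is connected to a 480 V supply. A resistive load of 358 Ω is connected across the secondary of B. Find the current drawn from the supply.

I_supply ≈ 0.469 A

After A: V = 480.00 × 686/1906 = 172.76 V.
After B: V = 172.76 × 1869/1137 = 283.98 V.
I_load = 283.98/358 = 0.79325 A, so P_out = 283.98 × 0.79325 = 225.27 W.
All ideal ⇒ P_in = P_out, so I_supply = 225.27/480 = 0.469 A.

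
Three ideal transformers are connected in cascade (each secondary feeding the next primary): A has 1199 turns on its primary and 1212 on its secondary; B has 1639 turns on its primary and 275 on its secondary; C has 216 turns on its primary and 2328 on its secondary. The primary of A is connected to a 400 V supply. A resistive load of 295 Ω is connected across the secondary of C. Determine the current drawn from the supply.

After A: V = 400.00 × 1212/1199 = 404.34 V.
After B: V = 404.34 × 275/1639 = 67.842 V.
After C: V = 67.842 × 2328/216 = 731.18 V.
I_load = 731.18/295 = 2.4786 A, so P_out = 731.18 × 2.4786 = 1812.3 W.
All ideal ⇒ P_in = P_out, so I_supply = 1812.3/400 = 4.53 A.

I_supply ≈ 4.53 A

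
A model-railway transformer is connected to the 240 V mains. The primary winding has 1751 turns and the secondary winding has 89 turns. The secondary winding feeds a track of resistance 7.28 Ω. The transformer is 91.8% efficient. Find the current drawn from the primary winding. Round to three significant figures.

V_s = 240 × 89/1751 = 12.199 V.
I_s = V_s/R = 12.199/7.28 = 1.6757 A.
P_out = V_s I_s = 12.199 × 1.6757 = 20.441 W.
P_in = P_out/η = 20.441/0.918 = 22.267 W.
I_p = P_in/V_p = 22.267/240 = 0.0928 A.

I_p ≈ 0.0928 A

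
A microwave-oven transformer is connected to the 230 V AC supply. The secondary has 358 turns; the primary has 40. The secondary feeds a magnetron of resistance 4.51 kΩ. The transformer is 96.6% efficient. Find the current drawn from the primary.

I_p ≈ 4.23 A

V_s = 230 × 358/40 = 2058.5 V.
I_s = V_s/R = 2058.5/4510 = 0.45643 A.
P_out = V_s I_s = 2058.5 × 0.45643 = 939.56 W.
P_in = P_out/η = 939.56/0.966 = 972.63 W.
I_p = P_in/V_p = 972.63/230 = 4.23 A.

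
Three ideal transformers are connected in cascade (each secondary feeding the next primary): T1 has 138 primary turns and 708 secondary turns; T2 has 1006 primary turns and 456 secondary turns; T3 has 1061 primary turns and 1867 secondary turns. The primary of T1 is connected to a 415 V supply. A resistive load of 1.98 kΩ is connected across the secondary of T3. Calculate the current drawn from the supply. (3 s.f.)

I_supply ≈ 3.51 A

After T1: V = 415.00 × 708/138 = 2129.1 V.
After T2: V = 2129.1 × 456/1006 = 965.09 V.
After T3: V = 965.09 × 1867/1061 = 1698.2 V.
I_load = 1698.2/1980 = 0.85769 A, so P_out = 1698.2 × 0.85769 = 1456.6 W.
All ideal ⇒ P_in = P_out, so I_supply = 1456.6/415 = 3.51 A.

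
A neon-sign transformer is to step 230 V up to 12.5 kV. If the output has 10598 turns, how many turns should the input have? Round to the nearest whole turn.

N_in = 195 turns

N_in/N_out = V_in/V_out, so N_in = 10598 × 230/12500 = 195.0 ≈ 195 turns.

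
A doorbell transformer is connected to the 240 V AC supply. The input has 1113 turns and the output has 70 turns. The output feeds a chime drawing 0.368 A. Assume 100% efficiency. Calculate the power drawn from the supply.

I_in = I_out × N_out/N_in = 0.368 × 70/1113 = 0.023145 A.
P = V_in I_in = 240 × 0.023145 = 5.55 W.

P ≈ 5.55 W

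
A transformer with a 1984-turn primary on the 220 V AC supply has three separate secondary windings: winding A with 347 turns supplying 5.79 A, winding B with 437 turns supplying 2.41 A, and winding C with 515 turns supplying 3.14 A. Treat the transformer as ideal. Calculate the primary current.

V_A = 220 × 347/1984 = 38.478 V; V_B = 220 × 437/1984 = 48.458 V; V_C = 220 × 515/1984 = 57.107 V.
P_out = V_A I_A + V_B I_B + V_C I_C = 38.478×5.79 + 48.458×2.41 + 57.107×3.14 = 222.79 + 116.78 + 179.32 = 518.89 W.
Ideal ⇒ P_in = P_out, so I_p = P_out/V_p = 518.89/220 = 2.36 A.

I_p ≈ 2.36 A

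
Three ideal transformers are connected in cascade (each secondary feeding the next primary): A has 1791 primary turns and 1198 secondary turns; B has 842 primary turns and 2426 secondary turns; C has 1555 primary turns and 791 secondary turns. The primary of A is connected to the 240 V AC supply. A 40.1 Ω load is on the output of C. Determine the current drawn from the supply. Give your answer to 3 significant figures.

After A: V = 240.00 × 1198/1791 = 160.54 V.
After B: V = 160.54 × 2426/842 = 462.54 V.
After C: V = 462.54 × 791/1555 = 235.29 V.
I_load = 235.29/40.1 = 5.8675 A, so P_out = 235.29 × 5.8675 = 1380.5 W.
All ideal ⇒ P_in = P_out, so I_supply = 1380.5/240 = 5.75 A.

I_supply ≈ 5.75 A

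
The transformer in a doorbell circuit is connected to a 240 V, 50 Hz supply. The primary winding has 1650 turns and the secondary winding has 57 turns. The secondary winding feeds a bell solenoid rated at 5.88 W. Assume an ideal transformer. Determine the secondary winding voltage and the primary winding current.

V_s ≈ 8.29 V, I_p ≈ 0.0245 A

V_s = V_p × N_s/N_p = 240 × 57/1650 = 8.2909 V.
I_s = P/V_s = 5.88/8.2909 = 0.70921 A.
I_p = I_s × N_s/N_p = 0.70921 × 57/1650 = 0.0245 A.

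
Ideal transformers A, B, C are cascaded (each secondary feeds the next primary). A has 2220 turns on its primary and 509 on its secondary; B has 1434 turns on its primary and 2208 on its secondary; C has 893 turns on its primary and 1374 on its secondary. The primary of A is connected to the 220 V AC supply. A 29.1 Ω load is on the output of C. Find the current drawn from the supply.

I_supply ≈ 2.23 A

Secondary of A: V = 220.00 × 509/2220 = 50.441 V.
Secondary of B: V = 50.441 × 2208/1434 = 77.667 V.
Secondary of C: V = 77.667 × 1374/893 = 119.50 V.
I_load = 119.50/29.1 = 4.1066 A, so P_out = 119.50 × 4.1066 = 490.74 W.
All ideal ⇒ P_in = P_out, so I_supply = 490.74/220 = 2.23 A.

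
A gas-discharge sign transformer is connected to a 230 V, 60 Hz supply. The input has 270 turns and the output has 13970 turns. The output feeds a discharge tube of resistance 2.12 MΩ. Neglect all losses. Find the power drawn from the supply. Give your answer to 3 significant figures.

P ≈ 66.8 W

V_out = V_in × N_out/N_in = 230 × 13970/270 = 11900 V.
I_out = V_out/R = 11900/(2.12×10^6) = 0.0056134 A.
I_in = I_out × N_out/N_in = 0.0056134 × 13970/270 = 0.29044 A.
P = V_in I_in = 230 × 0.29044 = 66.8 W.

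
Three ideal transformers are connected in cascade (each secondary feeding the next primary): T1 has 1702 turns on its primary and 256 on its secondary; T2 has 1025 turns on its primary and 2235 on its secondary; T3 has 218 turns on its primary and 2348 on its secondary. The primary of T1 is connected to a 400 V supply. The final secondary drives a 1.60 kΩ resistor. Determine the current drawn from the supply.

Secondary of T1: V = 400.00 × 256/1702 = 60.165 V.
Secondary of T2: V = 60.165 × 2235/1025 = 131.19 V.
Secondary of T3: V = 131.19 × 2348/218 = 1413.0 V.
I_load = 1413.0/1600 = 0.88311 A, so P_out = 1413.0 × 0.88311 = 1247.8 W.
All ideal ⇒ P_in = P_out, so I_supply = 1247.8/400 = 3.12 A.

I_supply ≈ 3.12 A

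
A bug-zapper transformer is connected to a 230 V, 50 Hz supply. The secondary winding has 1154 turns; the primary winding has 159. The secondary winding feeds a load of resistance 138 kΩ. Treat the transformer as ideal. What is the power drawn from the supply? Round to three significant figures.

P ≈ 20.2 W

V_s = V_p × N_s/N_p = 230 × 1154/159 = 1669.3 V.
I_s = V_s/R = 1669.3/138000 = 0.012096 A.
I_p = I_s × N_s/N_p = 0.012096 × 1154/159 = 0.087794 A.
P = V_p I_p = 230 × 0.087794 = 20.2 W.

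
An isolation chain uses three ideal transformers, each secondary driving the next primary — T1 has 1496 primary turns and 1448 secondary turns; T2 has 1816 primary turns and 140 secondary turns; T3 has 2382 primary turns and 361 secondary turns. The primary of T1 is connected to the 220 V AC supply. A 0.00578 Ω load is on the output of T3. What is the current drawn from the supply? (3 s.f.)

I_supply ≈ 4.87 A

Secondary of T1: V = 220.00 × 1448/1496 = 212.94 V.
Secondary of T2: V = 212.94 × 140/1816 = 16.416 V.
Secondary of T3: V = 16.416 × 361/2382 = 2.4879 V.
I_load = 2.4879/0.00578 = 430.44 A, so P_out = 2.4879 × 430.44 = 1070.9 W.
All ideal ⇒ P_in = P_out, so I_supply = 1070.9/220 = 4.87 A.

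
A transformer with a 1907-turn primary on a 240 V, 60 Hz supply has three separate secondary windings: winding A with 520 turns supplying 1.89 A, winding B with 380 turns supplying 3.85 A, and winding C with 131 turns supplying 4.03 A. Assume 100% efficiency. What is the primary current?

V_A = 240 × 520/1907 = 65.443 V; V_B = 240 × 380/1907 = 47.824 V; V_C = 240 × 131/1907 = 16.487 V.
P_out = V_A I_A + V_B I_B + V_C I_C = 65.443×1.89 + 47.824×3.85 + 16.487×4.03 = 123.69 + 184.12 + 66.441 = 374.25 W.
Ideal ⇒ P_in = P_out, so I_p = P_out/V_p = 374.25/240 = 1.56 A.

I_p ≈ 1.56 A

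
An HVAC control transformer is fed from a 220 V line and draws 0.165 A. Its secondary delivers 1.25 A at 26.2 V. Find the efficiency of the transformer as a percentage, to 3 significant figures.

η ≈ 90.2%

P_in = 220 × 0.165 = 36.3000 W.
P_out = 26.2 × 1.25 = 32.7500 W.
η = P_out/P_in = 32.7500/36.3000 = 0.902.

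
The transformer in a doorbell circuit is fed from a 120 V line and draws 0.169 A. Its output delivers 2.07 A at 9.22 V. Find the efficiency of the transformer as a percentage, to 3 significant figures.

η ≈ 94.1%

P_in = 120 × 0.169 = 20.2800 W.
P_out = 9.22 × 2.07 = 19.0854 W.
η = P_out/P_in = 19.0854/20.2800 = 0.941.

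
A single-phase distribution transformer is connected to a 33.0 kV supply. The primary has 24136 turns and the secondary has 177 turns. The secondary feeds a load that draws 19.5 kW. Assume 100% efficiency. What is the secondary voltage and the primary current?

V_s = V_p × N_s/N_p = 33000 × 177/24136 = 242.00 V.
I_s = P/V_s = 19500/242.00 = 80.577 A.
I_p = I_s × N_s/N_p = 80.577 × 177/24136 = 0.591 A.

V_s ≈ 242 V, I_p ≈ 0.591 A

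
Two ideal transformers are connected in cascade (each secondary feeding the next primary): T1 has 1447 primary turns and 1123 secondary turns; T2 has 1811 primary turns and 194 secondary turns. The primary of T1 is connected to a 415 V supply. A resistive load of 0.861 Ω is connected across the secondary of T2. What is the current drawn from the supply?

Secondary of T1: V = 415.00 × 1123/1447 = 322.08 V.
Secondary of T2: V = 322.08 × 194/1811 = 34.502 V.
I_load = 34.502/0.861 = 40.072 A, so P_out = 34.502 × 40.072 = 1382.6 W.
All ideal ⇒ P_in = P_out, so I_supply = 1382.6/415 = 3.33 A.

I_supply ≈ 3.33 A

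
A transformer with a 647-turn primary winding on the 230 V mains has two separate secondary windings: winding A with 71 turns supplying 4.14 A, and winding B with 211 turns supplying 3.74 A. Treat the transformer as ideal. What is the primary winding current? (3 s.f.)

I_p ≈ 1.67 A

V_A = 230 × 71/647 = 25.240 V; V_B = 230 × 211/647 = 75.008 V.
P_out = V_A I_A + V_B I_B = 25.240×4.14 + 75.008×3.74 = 104.49 + 280.53 = 385.02 W.
Ideal ⇒ P_in = P_out, so I_p = P_out/V_p = 385.02/230 = 1.67 A.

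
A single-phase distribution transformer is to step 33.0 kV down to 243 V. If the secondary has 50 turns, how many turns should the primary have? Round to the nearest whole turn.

N_p = 6790 turns

N_p/N_s = V_p/V_s, so N_p = 50 × 33000/243 = 6790.1 ≈ 6790 turns.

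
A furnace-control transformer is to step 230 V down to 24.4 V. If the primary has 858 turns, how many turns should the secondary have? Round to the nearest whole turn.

N_s/N_p = V_s/V_p, so N_s = 858 × 24.4/230 = 91.0 ≈ 91 turns.

N_s = 91 turns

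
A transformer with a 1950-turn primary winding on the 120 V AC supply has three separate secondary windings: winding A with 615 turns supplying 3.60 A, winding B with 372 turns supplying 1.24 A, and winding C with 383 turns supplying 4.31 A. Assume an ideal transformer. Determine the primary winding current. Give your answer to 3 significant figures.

I_p ≈ 2.22 A

V_A = 120 × 615/1950 = 37.846 V; V_B = 120 × 372/1950 = 22.892 V; V_C = 120 × 383/1950 = 23.569 V.
P_out = V_A I_A + V_B I_B + V_C I_C = 37.846×3.60 + 22.892×1.24 + 23.569×4.31 = 136.25 + 28.386 + 101.58 = 266.22 W.
Ideal ⇒ P_in = P_out, so I_p = P_out/V_p = 266.22/120 = 2.22 A.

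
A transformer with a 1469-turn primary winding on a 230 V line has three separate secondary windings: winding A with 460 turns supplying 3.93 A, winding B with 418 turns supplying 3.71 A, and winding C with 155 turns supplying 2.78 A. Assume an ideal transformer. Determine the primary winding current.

V_A = 230 × 460/1469 = 72.022 V; V_B = 230 × 418/1469 = 65.446 V; V_C = 230 × 155/1469 = 24.268 V.
P_out = V_A I_A + V_B I_B + V_C I_C = 72.022×3.93 + 65.446×3.71 + 24.268×2.78 = 283.05 + 242.80 + 67.466 = 593.32 W.
Ideal ⇒ P_in = P_out, so I_p = P_out/V_p = 593.32/230 = 2.58 A.

I_p ≈ 2.58 A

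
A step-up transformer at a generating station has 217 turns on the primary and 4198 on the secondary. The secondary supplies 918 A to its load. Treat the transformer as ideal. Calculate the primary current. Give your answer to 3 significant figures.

For an ideal transformer I_p/I_s = N_s/N_p, so I_p = 918 × 4198/217 = 17800 A.

I_p ≈ 17800 A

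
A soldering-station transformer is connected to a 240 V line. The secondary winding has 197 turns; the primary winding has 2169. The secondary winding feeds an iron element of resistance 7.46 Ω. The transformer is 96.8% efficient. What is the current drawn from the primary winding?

I_p ≈ 0.274 A

V_s = 240 × 197/2169 = 21.798 V.
I_s = V_s/R = 21.798/7.46 = 2.9220 A.
P_out = V_s I_s = 21.798 × 2.9220 = 63.694 W.
P_in = P_out/η = 63.694/0.968 = 65.799 W.
I_p = P_in/V_p = 65.799/240 = 0.274 A.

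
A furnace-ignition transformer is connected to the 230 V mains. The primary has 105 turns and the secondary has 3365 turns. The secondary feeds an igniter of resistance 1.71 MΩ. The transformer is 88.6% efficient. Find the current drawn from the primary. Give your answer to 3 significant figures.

I_p ≈ 0.156 A

V_s = 230 × 3365/105 = 7371.0 V.
I_s = V_s/R = 7371.0/(1.71×10^6) = 0.0043105 A.
P_out = V_s I_s = 7371.0 × 0.0043105 = 31.772 W.
P_in = P_out/η = 31.772/0.886 = 35.861 W.
I_p = P_in/V_p = 35.861/230 = 0.156 A.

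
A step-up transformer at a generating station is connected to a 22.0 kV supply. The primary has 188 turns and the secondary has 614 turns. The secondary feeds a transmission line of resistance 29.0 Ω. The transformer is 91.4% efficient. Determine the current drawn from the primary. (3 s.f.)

V_s = 22000 × 614/188 = 71851 V.
I_s = V_s/R = 71851/29.0 = 2477.6 A.
P_out = V_s I_s = 71851 × 2477.6 = 1.7802×10^8 W.
P_in = P_out/η = 1.7802×10^8/0.914 = 1.9477×10^8 W.
I_p = P_in/V_p = 1.9477×10^8/22000 = 8850 A.

I_p ≈ 8850 A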